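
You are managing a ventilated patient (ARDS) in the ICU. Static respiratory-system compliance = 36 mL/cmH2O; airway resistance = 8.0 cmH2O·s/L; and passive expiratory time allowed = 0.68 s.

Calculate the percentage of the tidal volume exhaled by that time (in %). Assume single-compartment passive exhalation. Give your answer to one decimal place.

90.6

τ = R × C = 8.0 × 36 mL/cmH2O = 8.0 × 0.036 L/cmH2O = 0.288 s.
Passive exhalation: V(t)/V₀ = e^(−t/τ) = e^(−0.68/0.288) = 0.09432.
Fraction exhaled = 1 − 0.09432 = 0.9057 → 90.57%.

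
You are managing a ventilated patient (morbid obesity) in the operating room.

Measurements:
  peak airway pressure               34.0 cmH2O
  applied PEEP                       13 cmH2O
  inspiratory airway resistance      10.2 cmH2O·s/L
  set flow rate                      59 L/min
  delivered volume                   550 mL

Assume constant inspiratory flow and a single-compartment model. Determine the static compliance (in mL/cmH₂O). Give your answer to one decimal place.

50.1

Flow: 59 L/min ÷ 60 = 0.9833 L/s.
Equation of motion (constant flow): PIP = Vt/C + R·V̇ + PEEP.
Vt/C = PIP − R·V̇ − PEEP = 34.0 − 10.2×0.9833 − 13 = 34.0 − 10.03 − 13 = 10.97 cmH2O.
C = Vt / 10.97 = 550 / 10.97 = 50.137 mL/cmH2O.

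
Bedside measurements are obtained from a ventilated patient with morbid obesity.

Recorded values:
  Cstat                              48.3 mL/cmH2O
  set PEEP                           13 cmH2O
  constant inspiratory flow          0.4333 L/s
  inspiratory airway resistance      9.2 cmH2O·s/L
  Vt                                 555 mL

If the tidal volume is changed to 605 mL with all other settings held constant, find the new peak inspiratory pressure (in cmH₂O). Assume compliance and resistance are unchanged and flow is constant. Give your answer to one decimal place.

PIP = Vt/C + R·V̇ + PEEP (constant-flow equation of motion).
Only the elastic term changes: ΔPIP = ΔVt / C = (605 − 555) / 48.3 = 1.035 cmH2O.
Original PIP = 555/48.3 + 9.2×0.4333 + 13 = 28.477 cmH2O; new PIP = 28.477 + (1.035) = 29.512 cmH2O.

29.5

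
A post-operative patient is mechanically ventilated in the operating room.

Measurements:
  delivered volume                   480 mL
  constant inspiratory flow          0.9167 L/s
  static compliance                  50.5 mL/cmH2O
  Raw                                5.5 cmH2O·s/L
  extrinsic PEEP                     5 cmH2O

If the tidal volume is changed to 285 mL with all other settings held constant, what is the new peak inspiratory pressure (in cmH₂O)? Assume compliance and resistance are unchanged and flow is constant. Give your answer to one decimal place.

15.7

PIP = Vt/C + R·V̇ + PEEP (constant-flow equation of motion).
Only the elastic term changes: ΔPIP = ΔVt / C = (285 − 480) / 50.5 = -3.861 cmH2O.
Original PIP = 480/50.5 + 5.5×0.9167 + 5 = 19.547 cmH2O; new PIP = 19.547 + (-3.861) = 15.686 cmH2O.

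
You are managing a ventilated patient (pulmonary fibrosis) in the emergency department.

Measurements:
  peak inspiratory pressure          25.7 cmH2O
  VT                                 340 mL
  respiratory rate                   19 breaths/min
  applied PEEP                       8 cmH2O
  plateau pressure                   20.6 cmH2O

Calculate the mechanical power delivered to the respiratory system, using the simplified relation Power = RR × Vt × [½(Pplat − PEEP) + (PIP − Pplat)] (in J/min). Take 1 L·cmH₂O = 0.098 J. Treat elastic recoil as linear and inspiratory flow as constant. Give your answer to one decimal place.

Per-breath work = Vt × [½(Pplat−PEEP) + (PIP−Pplat)] = 0.340 × [0.5×12.6 + 5.1] = 0.340 × 11.4 = 3.876 L·cmH2O.
Power = 19 × 3.876 = 73.644 L·cmH2O/min.
× 0.098 J/(L·cmH2O) → 7.217 J/min.

7.2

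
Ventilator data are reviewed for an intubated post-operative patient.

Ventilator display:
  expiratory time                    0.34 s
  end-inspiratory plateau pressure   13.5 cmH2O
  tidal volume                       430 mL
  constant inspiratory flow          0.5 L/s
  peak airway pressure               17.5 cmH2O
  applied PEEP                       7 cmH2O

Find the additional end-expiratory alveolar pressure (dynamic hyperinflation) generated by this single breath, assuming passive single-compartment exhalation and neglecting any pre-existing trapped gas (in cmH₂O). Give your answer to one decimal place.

3.4

R = (PIP − Pplat)/V̇ = (17.5 − 13.5) / 0.5 = 4.0/0.5 = 8.0 cmH2O·s/L.
C = Vt/(Pplat − PEEP) = 430.0 / (13.5 − 7) = 430.0/6.5 = 66.154 mL/cmH2O.
τ = R × C = 8.0 × 0.06615 L/cmH2O = 0.5292 s.
Fraction remaining = e^(−Te/τ) = e^(−0.34/0.5292) = 0.526; trapped volume = 430.0 × 0.526 = 226.18 mL.
Additional alveolar pressure from trapping ≈ V_trapped / C = 226.18 / 66.154 = 3.419 cmH2O.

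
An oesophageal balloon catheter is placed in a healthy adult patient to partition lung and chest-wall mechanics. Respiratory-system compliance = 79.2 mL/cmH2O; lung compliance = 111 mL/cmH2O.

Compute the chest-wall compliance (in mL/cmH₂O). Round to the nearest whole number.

1/Ccw = 1/Crs − 1/CL.
1/Ccw = 1/79.2 − 1/111 = 0.003617.
Ccw = 276.47 mL/cmH2O.

276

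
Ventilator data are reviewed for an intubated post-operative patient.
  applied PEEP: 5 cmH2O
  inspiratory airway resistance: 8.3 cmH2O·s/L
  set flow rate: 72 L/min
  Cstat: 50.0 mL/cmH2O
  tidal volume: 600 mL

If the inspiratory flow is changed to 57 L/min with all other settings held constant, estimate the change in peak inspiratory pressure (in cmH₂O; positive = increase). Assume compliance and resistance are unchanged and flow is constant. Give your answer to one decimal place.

-2.1

Flow: 72 L/min ÷ 60 = 1.2 L/s.
New flow: 57 L/min ÷ 60 = 0.95 L/s.
PIP = Vt/C + R·V̇ + PEEP (constant-flow equation of motion).
Only the resistive term changes: ΔPIP = R × ΔV̇ = 8.3 × (0.95 − 1.2) = 8.3 × -0.25 = -2.075 cmH2O.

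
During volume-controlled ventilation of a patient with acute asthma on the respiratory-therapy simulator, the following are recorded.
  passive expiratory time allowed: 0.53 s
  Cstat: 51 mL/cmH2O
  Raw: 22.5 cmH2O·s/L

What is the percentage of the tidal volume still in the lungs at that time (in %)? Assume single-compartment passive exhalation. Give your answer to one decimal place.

τ = R × C = 22.5 × 51 mL/cmH2O = 22.5 × 0.051 L/cmH2O = 1.148 s.
Passive exhalation: V(t)/V₀ = e^(−t/τ) = e^(−0.53/1.148) = 0.6302.
Fraction remaining = 0.6302 → 63.02%.

63.0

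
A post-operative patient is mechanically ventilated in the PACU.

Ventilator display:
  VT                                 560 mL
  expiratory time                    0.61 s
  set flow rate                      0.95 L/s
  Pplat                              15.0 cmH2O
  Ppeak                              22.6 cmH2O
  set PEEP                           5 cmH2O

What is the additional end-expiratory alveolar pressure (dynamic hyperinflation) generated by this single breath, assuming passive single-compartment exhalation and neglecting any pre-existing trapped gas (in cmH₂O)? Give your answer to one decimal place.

2.6

R = (PIP − Pplat)/V̇ = (22.6 − 15.0) / 0.95 = 7.6/0.95 = 8.0 cmH2O·s/L.
C = Vt/(Pplat − PEEP) = 560.0 / (15.0 − 5) = 560.0/10.0 = 56.0 mL/cmH2O.
τ = R × C = 8.0 × 0.056 L/cmH2O = 0.448 s.
Fraction remaining = e^(−Te/τ) = e^(−0.61/0.448) = 0.2562; trapped volume = 560.0 × 0.2562 = 143.47 mL.
Additional alveolar pressure from trapping ≈ V_trapped / C = 143.47 / 56.0 = 2.562 cmH2O.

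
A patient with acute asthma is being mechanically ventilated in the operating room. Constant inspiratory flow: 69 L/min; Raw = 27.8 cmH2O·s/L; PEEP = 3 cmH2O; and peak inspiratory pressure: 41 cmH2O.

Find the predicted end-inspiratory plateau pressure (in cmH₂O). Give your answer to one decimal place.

9.0

Flow: 69 L/min ÷ 60 = 1.15 L/s.
Pplat = PIP − Raw × flow = 41 − 27.8 × 1.15 = 41 − 31.97 = 9.03 cmH2O.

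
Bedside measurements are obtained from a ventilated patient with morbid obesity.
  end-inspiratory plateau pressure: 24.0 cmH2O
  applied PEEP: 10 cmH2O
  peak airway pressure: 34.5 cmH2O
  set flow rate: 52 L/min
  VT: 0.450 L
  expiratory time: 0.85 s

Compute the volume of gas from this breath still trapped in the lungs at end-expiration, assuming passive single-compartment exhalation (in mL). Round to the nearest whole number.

51

Flow: 52 L/min ÷ 60 = 0.8667 L/s.
R = (PIP − Pplat)/V̇ = (34.5 − 24.0) / 0.8667 = 10.5/0.8667 = 12.115 cmH2O·s/L.
C = Vt/(Pplat − PEEP) = 450.0 / (24.0 − 10) = 450.0/14.0 = 32.143 mL/cmH2O.
τ = R × C = 12.115 × 0.03214 L/cmH2O = 0.3894 s.
Fraction remaining = e^(−Te/τ) = e^(−0.85/0.3894) = 0.1127.
Trapped volume = 450.0 × 0.1127 = 50.715 mL.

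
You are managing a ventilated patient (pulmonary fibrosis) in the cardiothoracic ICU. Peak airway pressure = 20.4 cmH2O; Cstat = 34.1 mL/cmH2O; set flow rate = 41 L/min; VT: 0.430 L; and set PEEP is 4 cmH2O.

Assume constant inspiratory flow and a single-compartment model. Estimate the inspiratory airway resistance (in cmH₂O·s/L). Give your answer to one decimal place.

5.5

Flow: 41 L/min ÷ 60 = 0.6833 L/s.
Equation of motion (constant flow): PIP = Vt/C + R·V̇ + PEEP.
R·V̇ = PIP − Vt/C − PEEP = 20.4 − 430/34.1 − 4 = 20.4 − 12.61 − 4 = 3.79 cmH2O.
R = 3.79 / 0.6833 = 5.547 cmH2O·s/L.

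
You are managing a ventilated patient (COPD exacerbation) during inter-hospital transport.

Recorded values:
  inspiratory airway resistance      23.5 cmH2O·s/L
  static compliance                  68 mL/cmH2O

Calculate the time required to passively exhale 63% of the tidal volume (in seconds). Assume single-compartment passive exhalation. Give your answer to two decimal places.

τ = R × C = 23.5 × 68 mL/cmH2O = 23.5 × 0.068 L/cmH2O = 1.598 s.
Exhaled fraction f = 1 − e^(−t/τ) → t = −τ·ln(1 − f) = −1.598·ln(0.37) = 1.589 s.

1.59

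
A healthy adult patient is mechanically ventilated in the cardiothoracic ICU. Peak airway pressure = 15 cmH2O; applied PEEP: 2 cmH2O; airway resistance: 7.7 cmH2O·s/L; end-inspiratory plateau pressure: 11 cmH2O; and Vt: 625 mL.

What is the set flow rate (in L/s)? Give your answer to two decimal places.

0.52

flow = (PIP − Pplat) / Raw = 4.0 / 7.7 = 0.5195 L/s.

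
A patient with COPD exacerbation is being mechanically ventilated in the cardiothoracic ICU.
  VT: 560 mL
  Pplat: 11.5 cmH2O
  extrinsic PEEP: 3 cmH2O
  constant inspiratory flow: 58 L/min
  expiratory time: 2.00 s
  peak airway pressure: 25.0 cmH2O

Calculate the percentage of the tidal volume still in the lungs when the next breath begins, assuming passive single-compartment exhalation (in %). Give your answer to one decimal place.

Flow: 58 L/min ÷ 60 = 0.9667 L/s.
R = (PIP − Pplat)/V̇ = (25.0 − 11.5) / 0.9667 = 13.5/0.9667 = 13.965 cmH2O·s/L.
C = Vt/(Pplat − PEEP) = 560.0 / (11.5 − 3) = 560.0/8.5 = 65.882 mL/cmH2O.
τ = R × C = 13.965 × 0.06588 L/cmH2O = 0.92 s.
Fraction remaining at end-expiration = e^(−Te/τ) = e^(−2.00/0.92) = 0.1137 → 11.37%.

11.4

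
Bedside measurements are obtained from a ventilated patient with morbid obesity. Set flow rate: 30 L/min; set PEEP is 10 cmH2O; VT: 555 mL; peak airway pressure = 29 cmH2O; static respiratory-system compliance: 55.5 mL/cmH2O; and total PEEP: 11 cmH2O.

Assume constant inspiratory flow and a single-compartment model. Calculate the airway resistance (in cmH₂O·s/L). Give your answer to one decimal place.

Flow: 30 L/min ÷ 60 = 0.5 L/s.
Total PEEP = 11 cmH2O (set 10 + intrinsic 1); this is the baseline alveolar pressure.
Equation of motion (constant flow): PIP = Vt/C + R·V̇ + PEEP.
R·V̇ = PIP − Vt/C − PEEP = 29 − 555/55.5 − 11 = 29 − 10.0 − 11 = 8.0 cmH2O.
R = 8.0 / 0.5 = 16.0 cmH2O·s/L.

16.0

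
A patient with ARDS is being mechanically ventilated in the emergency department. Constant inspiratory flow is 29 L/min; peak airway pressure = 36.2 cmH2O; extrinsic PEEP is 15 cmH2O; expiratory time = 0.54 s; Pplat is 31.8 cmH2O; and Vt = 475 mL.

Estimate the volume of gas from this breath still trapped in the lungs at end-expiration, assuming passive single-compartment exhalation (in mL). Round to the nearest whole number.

58

Flow: 29 L/min ÷ 60 = 0.4833 L/s.
R = (PIP − Pplat)/V̇ = (36.2 − 31.8) / 0.4833 = 4.4/0.4833 = 9.104 cmH2O·s/L.
C = Vt/(Pplat − PEEP) = 475.0 / (31.8 − 15) = 475.0/16.8 = 28.274 mL/cmH2O.
τ = R × C = 9.104 × 0.02827 L/cmH2O = 0.2574 s.
Fraction remaining = e^(−Te/τ) = e^(−0.54/0.2574) = 0.1227.
Trapped volume = 475.0 × 0.1227 = 58.283 mL.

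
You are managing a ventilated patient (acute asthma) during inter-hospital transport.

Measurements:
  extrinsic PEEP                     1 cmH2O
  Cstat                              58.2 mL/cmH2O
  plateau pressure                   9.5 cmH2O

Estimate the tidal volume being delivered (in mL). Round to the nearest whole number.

Vt = Cstat × (Pplat − PEEP) = 58.2 × (9.5 − 1) = 58.2 × 8.5 = 494.7 mL.

495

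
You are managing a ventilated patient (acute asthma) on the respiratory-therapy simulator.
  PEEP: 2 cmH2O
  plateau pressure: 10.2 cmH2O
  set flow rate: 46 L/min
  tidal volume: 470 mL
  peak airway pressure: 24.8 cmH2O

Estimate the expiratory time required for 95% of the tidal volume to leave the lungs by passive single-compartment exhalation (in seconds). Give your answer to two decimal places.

Flow: 46 L/min ÷ 60 = 0.7667 L/s.
R = (PIP − Pplat)/V̇ = (24.8 − 10.2) / 0.7667 = 14.6/0.7667 = 19.043 cmH2O·s/L.
C = Vt/(Pplat − PEEP) = 470.0 / (10.2 − 2) = 470.0/8.2 = 57.317 mL/cmH2O.
τ = R × C = 19.043 × 0.05732 L/cmH2O = 1.092 s.
t = −τ·ln(1 − 0.95) = −1.092·ln(0.05) = 3.271 s.

3.27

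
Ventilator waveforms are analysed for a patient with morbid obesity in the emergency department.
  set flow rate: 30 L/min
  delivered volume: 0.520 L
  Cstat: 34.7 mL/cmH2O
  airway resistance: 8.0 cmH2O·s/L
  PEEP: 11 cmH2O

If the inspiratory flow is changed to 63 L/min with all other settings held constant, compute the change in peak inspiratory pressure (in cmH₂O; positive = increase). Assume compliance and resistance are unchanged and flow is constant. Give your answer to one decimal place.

Flow: 30 L/min ÷ 60 = 0.5 L/s.
New flow: 63 L/min ÷ 60 = 1.05 L/s.
PIP = Vt/C + R·V̇ + PEEP (constant-flow equation of motion).
Only the resistive term changes: ΔPIP = R × ΔV̇ = 8.0 × (1.05 − 0.5) = 8.0 × 0.55 = 4.4 cmH2O.

4.4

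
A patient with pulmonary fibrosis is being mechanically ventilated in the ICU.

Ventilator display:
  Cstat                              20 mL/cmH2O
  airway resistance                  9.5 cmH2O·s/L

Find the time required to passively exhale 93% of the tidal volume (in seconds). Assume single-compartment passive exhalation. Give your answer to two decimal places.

τ = R × C = 9.5 × 20 mL/cmH2O = 9.5 × 0.020 L/cmH2O = 0.19 s.
Exhaled fraction f = 1 − e^(−t/τ) → t = −τ·ln(1 − f) = −0.19·ln(0.07) = 0.5053 s.

0.51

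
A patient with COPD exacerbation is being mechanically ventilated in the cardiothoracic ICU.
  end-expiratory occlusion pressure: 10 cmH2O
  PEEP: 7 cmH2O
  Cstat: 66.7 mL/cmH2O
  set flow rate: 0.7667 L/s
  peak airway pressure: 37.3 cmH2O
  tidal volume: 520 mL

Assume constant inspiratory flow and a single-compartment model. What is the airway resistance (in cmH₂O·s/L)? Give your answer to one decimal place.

Total PEEP = 10 cmH2O (set 7 + intrinsic 3); this is the baseline alveolar pressure.
Equation of motion (constant flow): PIP = Vt/C + R·V̇ + PEEP.
R·V̇ = PIP − Vt/C − PEEP = 37.3 − 520/66.7 − 10 = 37.3 − 7.796 − 10 = 19.504 cmH2O.
R = 19.504 / 0.7667 = 25.439 cmH2O·s/L.

25.4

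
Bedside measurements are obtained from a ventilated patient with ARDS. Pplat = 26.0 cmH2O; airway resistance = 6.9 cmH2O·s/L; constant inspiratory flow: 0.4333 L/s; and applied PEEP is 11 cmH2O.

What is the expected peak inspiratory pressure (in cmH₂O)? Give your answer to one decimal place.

PIP = Pplat + Raw × flow = 26.0 + 6.9 × 0.4333 = 26.0 + 2.99 = 28.99 cmH2O.

29.0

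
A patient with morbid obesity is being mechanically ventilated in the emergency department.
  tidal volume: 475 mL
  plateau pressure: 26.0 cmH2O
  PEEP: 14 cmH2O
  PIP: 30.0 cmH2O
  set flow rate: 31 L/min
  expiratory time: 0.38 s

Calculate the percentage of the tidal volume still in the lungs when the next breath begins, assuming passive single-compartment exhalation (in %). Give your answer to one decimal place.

Flow: 31 L/min ÷ 60 = 0.5167 L/s.
R = (PIP − Pplat)/V̇ = (30.0 − 26.0) / 0.5167 = 4.0/0.5167 = 7.741 cmH2O·s/L.
C = Vt/(Pplat − PEEP) = 475.0 / (26.0 − 14) = 475.0/12.0 = 39.583 mL/cmH2O.
τ = R × C = 7.741 × 0.03958 L/cmH2O = 0.3064 s.
Fraction remaining at end-expiration = e^(−Te/τ) = e^(−0.38/0.3064) = 0.2893 → 28.93%.

28.9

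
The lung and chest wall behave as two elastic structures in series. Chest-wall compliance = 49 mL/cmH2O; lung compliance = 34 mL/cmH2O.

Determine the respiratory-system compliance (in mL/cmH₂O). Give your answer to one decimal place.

20.1

Lung and chest wall are elastances in series: 1/Crs = 1/CL + 1/Ccw.
1/Crs = 1/34 + 1/49 = 0.04982.
Crs = 20.072 mL/cmH2O.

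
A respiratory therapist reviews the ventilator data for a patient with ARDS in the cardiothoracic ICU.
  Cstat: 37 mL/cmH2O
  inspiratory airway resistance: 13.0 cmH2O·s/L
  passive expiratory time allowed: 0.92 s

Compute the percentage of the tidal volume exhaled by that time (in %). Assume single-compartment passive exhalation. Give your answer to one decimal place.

τ = R × C = 13.0 × 37 mL/cmH2O = 13.0 × 0.037 L/cmH2O = 0.481 s.
Passive exhalation: V(t)/V₀ = e^(−t/τ) = e^(−0.92/0.481) = 0.1477.
Fraction exhaled = 1 − 0.1477 = 0.8523 → 85.23%.

85.2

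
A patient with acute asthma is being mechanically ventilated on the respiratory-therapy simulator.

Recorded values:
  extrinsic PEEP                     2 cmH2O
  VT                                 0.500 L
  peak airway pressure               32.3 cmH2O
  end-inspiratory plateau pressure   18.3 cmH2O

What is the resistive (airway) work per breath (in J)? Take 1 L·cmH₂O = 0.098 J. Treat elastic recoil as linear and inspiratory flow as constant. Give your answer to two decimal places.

With constant inspiratory flow the resistive pressure is constant at PIP − Pplat = 32.3 − 18.3 = 14.0 cmH2O, so resistive work = 14.0 × 0.500 = 7.0 L·cmH2O.
× 0.098 J/(L·cmH2O) → 0.686 J.

0.69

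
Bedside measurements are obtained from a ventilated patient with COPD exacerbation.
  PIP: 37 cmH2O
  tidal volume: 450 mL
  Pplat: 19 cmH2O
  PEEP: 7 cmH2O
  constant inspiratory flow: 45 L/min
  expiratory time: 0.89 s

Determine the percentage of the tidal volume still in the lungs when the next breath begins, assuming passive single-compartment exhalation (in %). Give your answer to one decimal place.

Flow: 45 L/min ÷ 60 = 0.75 L/s.
R = (PIP − Pplat)/V̇ = (37 − 19) / 0.75 = 18.0/0.75 = 24.0 cmH2O·s/L.
C = Vt/(Pplat − PEEP) = 450.0 / (19 − 7) = 450.0/12.0 = 37.5 mL/cmH2O.
τ = R × C = 24.0 × 0.0375 L/cmH2O = 0.9 s.
Fraction remaining at end-expiration = e^(−Te/τ) = e^(−0.89/0.9) = 0.372 → 37.2%.

37.2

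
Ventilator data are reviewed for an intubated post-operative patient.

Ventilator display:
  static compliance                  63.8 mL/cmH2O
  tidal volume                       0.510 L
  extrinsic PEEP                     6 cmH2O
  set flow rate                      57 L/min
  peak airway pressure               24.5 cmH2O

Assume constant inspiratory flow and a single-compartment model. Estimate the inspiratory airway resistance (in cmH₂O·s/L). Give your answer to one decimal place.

Flow: 57 L/min ÷ 60 = 0.95 L/s.
Equation of motion (constant flow): PIP = Vt/C + R·V̇ + PEEP.
R·V̇ = PIP − Vt/C − PEEP = 24.5 − 510/63.8 − 6 = 24.5 − 7.994 − 6 = 10.506 cmH2O.
R = 10.506 / 0.95 = 11.059 cmH2O·s/L.

11.1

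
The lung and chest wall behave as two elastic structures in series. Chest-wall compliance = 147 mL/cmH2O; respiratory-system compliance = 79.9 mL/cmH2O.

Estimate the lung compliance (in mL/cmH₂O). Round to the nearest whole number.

175

1/CL = 1/Crs − 1/Ccw.
1/CL = 1/79.9 − 1/147 = 0.005713.
CL = 175.04 mL/cmH2O.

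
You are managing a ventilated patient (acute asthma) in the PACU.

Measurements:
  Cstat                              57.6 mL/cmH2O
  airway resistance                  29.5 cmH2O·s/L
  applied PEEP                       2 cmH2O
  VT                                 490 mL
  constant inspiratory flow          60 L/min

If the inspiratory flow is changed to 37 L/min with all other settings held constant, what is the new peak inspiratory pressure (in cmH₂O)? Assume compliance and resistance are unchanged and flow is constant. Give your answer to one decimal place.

Flow: 60 L/min ÷ 60 = 1 L/s.
New flow: 37 L/min ÷ 60 = 0.6167 L/s.
PIP = Vt/C + R·V̇ + PEEP (constant-flow equation of motion).
Only the resistive term changes: ΔPIP = R × ΔV̇ = 29.5 × (0.6167 − 1) = 29.5 × -0.3833 = -11.307 cmH2O.
Original PIP = 490/57.6 + 29.5×1 + 2 = 40.007 cmH2O; new PIP = 40.007 + (-11.307) = 28.7 cmH2O.

28.7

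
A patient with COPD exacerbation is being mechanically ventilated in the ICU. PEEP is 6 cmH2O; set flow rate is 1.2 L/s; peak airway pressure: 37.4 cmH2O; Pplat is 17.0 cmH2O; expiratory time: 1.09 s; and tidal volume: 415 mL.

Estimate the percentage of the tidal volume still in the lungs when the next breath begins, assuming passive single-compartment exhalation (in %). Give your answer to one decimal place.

R = (PIP − Pplat)/V̇ = (37.4 − 17.0) / 1.2 = 20.4/1.2 = 17.0 cmH2O·s/L.
C = Vt/(Pplat − PEEP) = 415.0 / (17.0 − 6) = 415.0/11.0 = 37.727 mL/cmH2O.
τ = R × C = 17.0 × 0.03773 L/cmH2O = 0.6414 s.
Fraction remaining at end-expiration = e^(−Te/τ) = e^(−1.09/0.6414) = 0.1828 → 18.28%.

18.3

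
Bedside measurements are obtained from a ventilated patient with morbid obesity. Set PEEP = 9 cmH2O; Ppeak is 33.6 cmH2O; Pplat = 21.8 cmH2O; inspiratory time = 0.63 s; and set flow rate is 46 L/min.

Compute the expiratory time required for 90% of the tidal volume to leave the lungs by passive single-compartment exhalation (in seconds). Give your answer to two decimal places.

Flow: 46 L/min ÷ 60 = 0.7667 L/s.
Vt = flow × Ti = 0.7667 L/s × 0.63 s × 1000 mL/L = 483.02 mL.
R = (PIP − Pplat)/V̇ = (33.6 − 21.8) / 0.7667 = 11.8/0.7667 = 15.391 cmH2O·s/L.
C = Vt/(Pplat − PEEP) = 483.02 / (21.8 − 9) = 483.02/12.8 = 37.736 mL/cmH2O.
τ = R × C = 15.391 × 0.03774 L/cmH2O = 0.5809 s.
t = −τ·ln(1 − 0.90) = −0.5809·ln(0.1) = 1.338 s.

1.34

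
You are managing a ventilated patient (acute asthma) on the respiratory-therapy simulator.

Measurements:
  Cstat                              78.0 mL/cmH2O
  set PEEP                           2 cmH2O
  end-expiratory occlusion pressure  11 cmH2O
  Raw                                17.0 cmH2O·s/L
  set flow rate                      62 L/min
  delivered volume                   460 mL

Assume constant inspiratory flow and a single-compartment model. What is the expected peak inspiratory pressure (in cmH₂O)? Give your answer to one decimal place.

34.5

Flow: 62 L/min ÷ 60 = 1.0333 L/s.
Total PEEP = 11 cmH2O (set 2 + intrinsic 9); this is the baseline alveolar pressure.
Equation of motion (constant flow): PIP = Vt/C + R·V̇ + PEEP.
PIP = 460/78.0 + 17.0×1.0333 + 11 = 5.897 + 17.566 + 11 = 34.463 cmH2O.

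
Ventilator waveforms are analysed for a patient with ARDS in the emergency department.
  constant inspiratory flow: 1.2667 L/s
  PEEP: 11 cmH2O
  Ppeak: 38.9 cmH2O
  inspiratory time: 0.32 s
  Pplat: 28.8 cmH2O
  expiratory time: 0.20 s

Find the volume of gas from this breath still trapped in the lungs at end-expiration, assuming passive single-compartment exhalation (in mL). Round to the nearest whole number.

135

Vt = flow × Ti = 1.2667 L/s × 0.32 s × 1000 mL/L = 405.34 mL.
R = (PIP − Pplat)/V̇ = (38.9 − 28.8) / 1.2667 = 10.1/1.2667 = 7.973 cmH2O·s/L.
C = Vt/(Pplat − PEEP) = 405.34 / (28.8 − 11) = 405.34/17.8 = 22.772 mL/cmH2O.
τ = R × C = 7.973 × 0.02277 L/cmH2O = 0.1815 s.
Fraction remaining = e^(−Te/τ) = e^(−0.20/0.1815) = 0.3322.
Trapped volume = 405.34 × 0.3322 = 134.65 mL.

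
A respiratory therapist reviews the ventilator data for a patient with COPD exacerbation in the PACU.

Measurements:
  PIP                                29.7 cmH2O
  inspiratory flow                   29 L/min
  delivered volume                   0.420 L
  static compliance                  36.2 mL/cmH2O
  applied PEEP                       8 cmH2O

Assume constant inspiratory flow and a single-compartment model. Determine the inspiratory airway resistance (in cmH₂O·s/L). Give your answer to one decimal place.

20.9

Flow: 29 L/min ÷ 60 = 0.4833 L/s.
Equation of motion (constant flow): PIP = Vt/C + R·V̇ + PEEP.
R·V̇ = PIP − Vt/C − PEEP = 29.7 − 420/36.2 − 8 = 29.7 − 11.602 − 8 = 10.098 cmH2O.
R = 10.098 / 0.4833 = 20.894 cmH2O·s/L.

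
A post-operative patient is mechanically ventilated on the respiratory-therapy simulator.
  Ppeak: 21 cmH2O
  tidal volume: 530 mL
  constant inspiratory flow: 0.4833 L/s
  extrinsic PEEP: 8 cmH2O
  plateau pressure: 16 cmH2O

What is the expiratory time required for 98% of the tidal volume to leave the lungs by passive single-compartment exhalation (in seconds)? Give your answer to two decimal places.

2.68

R = (PIP − Pplat)/V̇ = (21 − 16) / 0.4833 = 5.0/0.4833 = 10.346 cmH2O·s/L.
C = Vt/(Pplat − PEEP) = 530.0 / (16 − 8) = 530.0/8.0 = 66.25 mL/cmH2O.
τ = R × C = 10.346 × 0.06625 L/cmH2O = 0.6854 s.
t = −τ·ln(1 − 0.98) = −0.6854·ln(0.02) = 2.681 s.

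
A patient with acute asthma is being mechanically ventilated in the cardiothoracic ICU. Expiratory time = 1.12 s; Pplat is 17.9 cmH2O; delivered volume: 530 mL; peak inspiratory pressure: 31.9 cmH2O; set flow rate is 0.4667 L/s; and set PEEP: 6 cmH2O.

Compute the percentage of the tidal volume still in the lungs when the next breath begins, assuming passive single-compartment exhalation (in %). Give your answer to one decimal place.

43.2

R = (PIP − Pplat)/V̇ = (31.9 − 17.9) / 0.4667 = 14.0/0.4667 = 29.998 cmH2O·s/L.
C = Vt/(Pplat − PEEP) = 530.0 / (17.9 − 6) = 530.0/11.9 = 44.538 mL/cmH2O.
τ = R × C = 29.998 × 0.04454 L/cmH2O = 1.336 s.
Fraction remaining at end-expiration = e^(−Te/τ) = e^(−1.12/1.336) = 0.4324 → 43.24%.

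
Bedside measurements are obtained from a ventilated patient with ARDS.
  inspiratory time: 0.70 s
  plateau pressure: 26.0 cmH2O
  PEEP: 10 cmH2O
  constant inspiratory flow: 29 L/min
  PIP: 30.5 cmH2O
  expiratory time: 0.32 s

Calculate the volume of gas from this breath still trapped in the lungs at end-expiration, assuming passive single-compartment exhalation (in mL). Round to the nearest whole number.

Flow: 29 L/min ÷ 60 = 0.4833 L/s.
Vt = flow × Ti = 0.4833 L/s × 0.70 s × 1000 mL/L = 338.31 mL.
R = (PIP − Pplat)/V̇ = (30.5 − 26.0) / 0.4833 = 4.5/0.4833 = 9.311 cmH2O·s/L.
C = Vt/(Pplat − PEEP) = 338.31 / (26.0 − 10) = 338.31/16.0 = 21.144 mL/cmH2O.
τ = R × C = 9.311 × 0.02114 L/cmH2O = 0.1968 s.
Fraction remaining = e^(−Te/τ) = e^(−0.32/0.1968) = 0.1967.
Trapped volume = 338.31 × 0.1967 = 66.546 mL.

67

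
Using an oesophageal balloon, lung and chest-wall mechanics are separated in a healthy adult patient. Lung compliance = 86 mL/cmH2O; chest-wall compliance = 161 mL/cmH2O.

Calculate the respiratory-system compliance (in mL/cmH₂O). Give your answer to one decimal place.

Lung and chest wall are elastances in series: 1/Crs = 1/CL + 1/Ccw.
1/Crs = 1/86 + 1/161 = 0.01784.
Crs = 56.054 mL/cmH2O.

56.1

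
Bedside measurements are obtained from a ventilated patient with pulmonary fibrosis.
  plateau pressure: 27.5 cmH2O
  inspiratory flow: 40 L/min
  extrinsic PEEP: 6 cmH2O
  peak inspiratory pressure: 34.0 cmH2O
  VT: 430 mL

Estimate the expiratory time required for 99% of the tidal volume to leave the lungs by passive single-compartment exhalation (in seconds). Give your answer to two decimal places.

Flow: 40 L/min ÷ 60 = 0.6667 L/s.
R = (PIP − Pplat)/V̇ = (34.0 − 27.5) / 0.6667 = 6.5/0.6667 = 9.75 cmH2O·s/L.
C = Vt/(Pplat − PEEP) = 430.0 / (27.5 − 6) = 430.0/21.5 = 20.0 mL/cmH2O.
τ = R × C = 9.75 × 0.02 L/cmH2O = 0.195 s.
t = −τ·ln(1 − 0.99) = −0.195·ln(0.01) = 0.898 s.

0.90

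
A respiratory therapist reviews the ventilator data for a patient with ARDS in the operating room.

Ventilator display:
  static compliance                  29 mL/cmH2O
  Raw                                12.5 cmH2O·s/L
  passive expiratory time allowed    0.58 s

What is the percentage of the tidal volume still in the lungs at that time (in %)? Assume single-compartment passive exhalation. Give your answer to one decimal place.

20.2

τ = R × C = 12.5 × 29 mL/cmH2O = 12.5 × 0.029 L/cmH2O = 0.3625 s.
Passive exhalation: V(t)/V₀ = e^(−t/τ) = e^(−0.58/0.3625) = 0.2019.
Fraction remaining = 0.2019 → 20.19%.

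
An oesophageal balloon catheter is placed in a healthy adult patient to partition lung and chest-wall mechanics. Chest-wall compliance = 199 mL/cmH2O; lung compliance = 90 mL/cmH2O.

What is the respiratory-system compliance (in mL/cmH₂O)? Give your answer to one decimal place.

Lung and chest wall are elastances in series: 1/Crs = 1/CL + 1/Ccw.
1/Crs = 1/90 + 1/199 = 0.01614.
Crs = 61.958 mL/cmH2O.

62.0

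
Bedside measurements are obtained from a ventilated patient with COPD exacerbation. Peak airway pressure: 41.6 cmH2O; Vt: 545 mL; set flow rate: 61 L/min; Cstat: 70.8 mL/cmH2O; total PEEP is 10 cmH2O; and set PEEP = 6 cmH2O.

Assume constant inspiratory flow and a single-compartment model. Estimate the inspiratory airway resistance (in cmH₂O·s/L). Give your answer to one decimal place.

Flow: 61 L/min ÷ 60 = 1.0167 L/s.
Total PEEP = 10 cmH2O (set 6 + intrinsic 4); this is the baseline alveolar pressure.
Equation of motion (constant flow): PIP = Vt/C + R·V̇ + PEEP.
R·V̇ = PIP − Vt/C − PEEP = 41.6 − 545/70.8 − 10 = 41.6 − 7.698 − 10 = 23.902 cmH2O.
R = 23.902 / 1.0167 = 23.509 cmH2O·s/L.

23.5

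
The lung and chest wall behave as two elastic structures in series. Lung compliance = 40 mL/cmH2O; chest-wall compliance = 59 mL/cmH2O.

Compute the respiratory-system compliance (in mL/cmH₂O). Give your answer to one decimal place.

Lung and chest wall are elastances in series: 1/Crs = 1/CL + 1/Ccw.
1/Crs = 1/40 + 1/59 = 0.04195.
Crs = 23.838 mL/cmH2O.

23.8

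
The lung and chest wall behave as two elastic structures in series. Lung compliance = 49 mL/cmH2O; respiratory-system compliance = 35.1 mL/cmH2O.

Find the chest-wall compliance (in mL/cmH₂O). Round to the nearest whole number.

124

1/Ccw = 1/Crs − 1/CL.
1/Ccw = 1/35.1 − 1/49 = 0.008082.
Ccw = 123.73 mL/cmH2O.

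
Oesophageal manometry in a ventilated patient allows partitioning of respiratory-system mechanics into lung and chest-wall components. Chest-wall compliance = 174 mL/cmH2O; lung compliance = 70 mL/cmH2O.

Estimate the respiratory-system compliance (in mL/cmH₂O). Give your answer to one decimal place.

Lung and chest wall are elastances in series: 1/Crs = 1/CL + 1/Ccw.
1/Crs = 1/70 + 1/174 = 0.02003.
Crs = 49.925 mL/cmH2O.

49.9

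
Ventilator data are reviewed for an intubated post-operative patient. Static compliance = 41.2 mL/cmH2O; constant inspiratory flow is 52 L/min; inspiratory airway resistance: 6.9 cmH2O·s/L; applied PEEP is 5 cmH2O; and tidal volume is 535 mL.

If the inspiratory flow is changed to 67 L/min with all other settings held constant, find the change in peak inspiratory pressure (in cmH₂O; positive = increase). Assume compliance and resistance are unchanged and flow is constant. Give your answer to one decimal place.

1.7

Flow: 52 L/min ÷ 60 = 0.8667 L/s.
New flow: 67 L/min ÷ 60 = 1.1167 L/s.
PIP = Vt/C + R·V̇ + PEEP (constant-flow equation of motion).
Only the resistive term changes: ΔPIP = R × ΔV̇ = 6.9 × (1.1167 − 0.8667) = 6.9 × 0.25 = 1.725 cmH2O.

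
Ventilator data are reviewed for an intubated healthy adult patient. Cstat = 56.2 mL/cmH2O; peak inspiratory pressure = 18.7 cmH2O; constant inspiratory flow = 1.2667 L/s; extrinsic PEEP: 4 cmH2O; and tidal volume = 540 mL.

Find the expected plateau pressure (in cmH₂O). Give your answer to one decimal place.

13.6

Pplat = PEEP + Vt / Cstat = 4 + 540 / 56.2 = 4 + 9.609 = 13.609 cmH2O.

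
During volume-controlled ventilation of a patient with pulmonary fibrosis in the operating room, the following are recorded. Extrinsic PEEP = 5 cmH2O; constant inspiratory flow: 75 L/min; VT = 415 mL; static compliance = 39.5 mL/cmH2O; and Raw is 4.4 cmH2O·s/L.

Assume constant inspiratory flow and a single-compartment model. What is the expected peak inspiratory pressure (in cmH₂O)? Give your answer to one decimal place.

21.0

Flow: 75 L/min ÷ 60 = 1.25 L/s.
Equation of motion (constant flow): PIP = Vt/C + R·V̇ + PEEP.
PIP = 415/39.5 + 4.4×1.25 + 5 = 10.506 + 5.5 + 5 = 21.006 cmH2O.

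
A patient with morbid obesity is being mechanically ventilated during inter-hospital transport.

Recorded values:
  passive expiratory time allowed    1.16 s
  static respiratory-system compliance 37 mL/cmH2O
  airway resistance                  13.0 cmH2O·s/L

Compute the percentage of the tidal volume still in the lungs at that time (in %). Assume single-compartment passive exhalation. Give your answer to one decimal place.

9.0

τ = R × C = 13.0 × 37 mL/cmH2O = 13.0 × 0.037 L/cmH2O = 0.481 s.
Passive exhalation: V(t)/V₀ = e^(−t/τ) = e^(−1.16/0.481) = 0.08967.
Fraction remaining = 0.08967 → 8.967%.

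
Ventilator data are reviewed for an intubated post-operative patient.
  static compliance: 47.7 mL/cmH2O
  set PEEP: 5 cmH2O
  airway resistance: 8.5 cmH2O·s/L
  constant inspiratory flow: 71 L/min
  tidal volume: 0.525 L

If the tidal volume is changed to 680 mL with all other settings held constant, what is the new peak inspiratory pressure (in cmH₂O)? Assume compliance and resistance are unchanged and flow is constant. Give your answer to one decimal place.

29.3

Flow: 71 L/min ÷ 60 = 1.1833 L/s.
PIP = Vt/C + R·V̇ + PEEP (constant-flow equation of motion).
Only the elastic term changes: ΔPIP = ΔVt / C = (680 − 525) / 47.7 = 3.249 cmH2O.
Original PIP = 525/47.7 + 8.5×1.1833 + 5 = 26.064 cmH2O; new PIP = 26.064 + (3.249) = 29.313 cmH2O.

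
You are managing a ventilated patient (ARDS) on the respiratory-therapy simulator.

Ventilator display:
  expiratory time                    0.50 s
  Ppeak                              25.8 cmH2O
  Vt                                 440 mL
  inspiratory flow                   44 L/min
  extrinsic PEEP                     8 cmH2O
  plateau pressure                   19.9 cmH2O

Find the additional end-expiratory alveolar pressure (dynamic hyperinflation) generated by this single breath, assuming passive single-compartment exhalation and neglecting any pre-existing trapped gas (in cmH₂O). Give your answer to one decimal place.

2.2

Flow: 44 L/min ÷ 60 = 0.7333 L/s.
R = (PIP − Pplat)/V̇ = (25.8 − 19.9) / 0.7333 = 5.9/0.7333 = 8.046 cmH2O·s/L.
C = Vt/(Pplat − PEEP) = 440.0 / (19.9 − 8) = 440.0/11.9 = 36.975 mL/cmH2O.
τ = R × C = 8.046 × 0.03698 L/cmH2O = 0.2975 s.
Fraction remaining = e^(−Te/τ) = e^(−0.50/0.2975) = 0.1862; trapped volume = 440.0 × 0.1862 = 81.928 mL.
Additional alveolar pressure from trapping ≈ V_trapped / C = 81.928 / 36.975 = 2.216 cmH2O.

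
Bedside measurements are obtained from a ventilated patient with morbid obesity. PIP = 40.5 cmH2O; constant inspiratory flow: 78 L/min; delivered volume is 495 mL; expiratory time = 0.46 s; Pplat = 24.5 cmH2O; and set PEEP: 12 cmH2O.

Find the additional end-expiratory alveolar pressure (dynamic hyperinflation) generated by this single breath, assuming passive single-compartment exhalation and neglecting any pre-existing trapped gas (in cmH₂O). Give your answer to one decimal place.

Flow: 78 L/min ÷ 60 = 1.3 L/s.
R = (PIP − Pplat)/V̇ = (40.5 − 24.5) / 1.3 = 16.0/1.3 = 12.308 cmH2O·s/L.
C = Vt/(Pplat − PEEP) = 495.0 / (24.5 − 12) = 495.0/12.5 = 39.6 mL/cmH2O.
τ = R × C = 12.308 × 0.0396 L/cmH2O = 0.4874 s.
Fraction remaining = e^(−Te/τ) = e^(−0.46/0.4874) = 0.3892; trapped volume = 495.0 × 0.3892 = 192.65 mL.
Additional alveolar pressure from trapping ≈ V_trapped / C = 192.65 / 39.6 = 4.865 cmH2O.

4.9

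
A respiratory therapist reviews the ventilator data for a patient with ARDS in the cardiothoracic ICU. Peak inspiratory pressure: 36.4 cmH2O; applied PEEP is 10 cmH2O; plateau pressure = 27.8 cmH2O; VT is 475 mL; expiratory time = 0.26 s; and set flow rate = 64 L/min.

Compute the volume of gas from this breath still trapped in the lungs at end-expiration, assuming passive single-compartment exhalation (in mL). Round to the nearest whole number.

142

Flow: 64 L/min ÷ 60 = 1.0667 L/s.
R = (PIP − Pplat)/V̇ = (36.4 − 27.8) / 1.0667 = 8.6/1.0667 = 8.062 cmH2O·s/L.
C = Vt/(Pplat − PEEP) = 475.0 / (27.8 − 10) = 475.0/17.8 = 26.685 mL/cmH2O.
τ = R × C = 8.062 × 0.02669 L/cmH2O = 0.2152 s.
Fraction remaining = e^(−Te/τ) = e^(−0.26/0.2152) = 0.2987.
Trapped volume = 475.0 × 0.2987 = 141.88 mL.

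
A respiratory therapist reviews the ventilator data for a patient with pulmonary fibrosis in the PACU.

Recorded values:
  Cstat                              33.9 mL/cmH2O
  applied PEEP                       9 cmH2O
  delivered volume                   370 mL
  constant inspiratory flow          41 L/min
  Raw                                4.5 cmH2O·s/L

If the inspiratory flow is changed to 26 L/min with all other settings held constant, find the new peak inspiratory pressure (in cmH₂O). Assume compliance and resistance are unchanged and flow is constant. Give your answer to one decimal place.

21.9

Flow: 41 L/min ÷ 60 = 0.6833 L/s.
New flow: 26 L/min ÷ 60 = 0.4333 L/s.
PIP = Vt/C + R·V̇ + PEEP (constant-flow equation of motion).
Only the resistive term changes: ΔPIP = R × ΔV̇ = 4.5 × (0.4333 − 0.6833) = 4.5 × -0.25 = -1.125 cmH2O.
Original PIP = 370/33.9 + 4.5×0.6833 + 9 = 22.989 cmH2O; new PIP = 22.989 + (-1.125) = 21.864 cmH2O.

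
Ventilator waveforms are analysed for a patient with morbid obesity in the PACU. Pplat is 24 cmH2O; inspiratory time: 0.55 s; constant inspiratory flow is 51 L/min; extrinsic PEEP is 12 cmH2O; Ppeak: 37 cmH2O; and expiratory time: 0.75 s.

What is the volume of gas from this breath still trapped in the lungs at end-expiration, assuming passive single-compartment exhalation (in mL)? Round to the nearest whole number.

Flow: 51 L/min ÷ 60 = 0.85 L/s.
Vt = flow × Ti = 0.85 L/s × 0.55 s × 1000 mL/L = 467.5 mL.
R = (PIP − Pplat)/V̇ = (37 − 24) / 0.85 = 13.0/0.85 = 15.294 cmH2O·s/L.
C = Vt/(Pplat − PEEP) = 467.5 / (24 − 12) = 467.5/12.0 = 38.958 mL/cmH2O.
τ = R × C = 15.294 × 0.03896 L/cmH2O = 0.5959 s.
Fraction remaining = e^(−Te/τ) = e^(−0.75/0.5959) = 0.2841.
Trapped volume = 467.5 × 0.2841 = 132.82 mL.

133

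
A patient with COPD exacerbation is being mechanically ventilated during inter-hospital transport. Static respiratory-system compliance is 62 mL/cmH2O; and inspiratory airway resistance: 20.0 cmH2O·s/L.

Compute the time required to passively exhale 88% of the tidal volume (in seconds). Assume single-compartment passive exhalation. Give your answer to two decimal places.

τ = R × C = 20.0 × 62 mL/cmH2O = 20.0 × 0.062 L/cmH2O = 1.24 s.
Exhaled fraction f = 1 − e^(−t/τ) → t = −τ·ln(1 − f) = −1.24·ln(0.12) = 2.629 s.

2.63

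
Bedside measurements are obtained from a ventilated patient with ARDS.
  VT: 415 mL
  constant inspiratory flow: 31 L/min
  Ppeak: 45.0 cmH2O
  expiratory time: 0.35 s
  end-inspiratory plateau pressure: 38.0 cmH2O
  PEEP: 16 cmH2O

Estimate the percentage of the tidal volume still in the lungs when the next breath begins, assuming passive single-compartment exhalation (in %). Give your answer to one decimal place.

25.4

Flow: 31 L/min ÷ 60 = 0.5167 L/s.
R = (PIP − Pplat)/V̇ = (45.0 − 38.0) / 0.5167 = 7.0/0.5167 = 13.548 cmH2O·s/L.
C = Vt/(Pplat − PEEP) = 415.0 / (38.0 − 16) = 415.0/22.0 = 18.864 mL/cmH2O.
τ = R × C = 13.548 × 0.01886 L/cmH2O = 0.2555 s.
Fraction remaining at end-expiration = e^(−Te/τ) = e^(−0.35/0.2555) = 0.2541 → 25.41%.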